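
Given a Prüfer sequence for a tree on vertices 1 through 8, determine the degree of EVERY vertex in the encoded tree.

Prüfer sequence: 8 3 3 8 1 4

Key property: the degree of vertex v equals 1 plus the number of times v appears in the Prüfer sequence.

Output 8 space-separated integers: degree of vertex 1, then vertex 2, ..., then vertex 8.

Answer: 2 1 3 2 1 1 1 3

Derivation:
p_1 = 8: count[8] becomes 1
p_2 = 3: count[3] becomes 1
p_3 = 3: count[3] becomes 2
p_4 = 8: count[8] becomes 2
p_5 = 1: count[1] becomes 1
p_6 = 4: count[4] becomes 1
Degrees (1 + count): deg[1]=1+1=2, deg[2]=1+0=1, deg[3]=1+2=3, deg[4]=1+1=2, deg[5]=1+0=1, deg[6]=1+0=1, deg[7]=1+0=1, deg[8]=1+2=3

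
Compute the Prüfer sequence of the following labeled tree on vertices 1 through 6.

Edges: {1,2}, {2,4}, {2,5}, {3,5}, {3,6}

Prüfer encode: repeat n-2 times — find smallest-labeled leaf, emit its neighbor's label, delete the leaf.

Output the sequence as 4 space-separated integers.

Step 1: leaves = {1,4,6}. Remove smallest leaf 1, emit neighbor 2.
Step 2: leaves = {4,6}. Remove smallest leaf 4, emit neighbor 2.
Step 3: leaves = {2,6}. Remove smallest leaf 2, emit neighbor 5.
Step 4: leaves = {5,6}. Remove smallest leaf 5, emit neighbor 3.
Done: 2 vertices remain (3, 6). Sequence = [2 2 5 3]

Answer: 2 2 5 3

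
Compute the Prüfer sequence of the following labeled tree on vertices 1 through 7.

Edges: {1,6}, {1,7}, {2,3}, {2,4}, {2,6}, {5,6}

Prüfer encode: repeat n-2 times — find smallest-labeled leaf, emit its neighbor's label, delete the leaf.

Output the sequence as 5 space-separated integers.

Answer: 2 2 6 6 1

Derivation:
Step 1: leaves = {3,4,5,7}. Remove smallest leaf 3, emit neighbor 2.
Step 2: leaves = {4,5,7}. Remove smallest leaf 4, emit neighbor 2.
Step 3: leaves = {2,5,7}. Remove smallest leaf 2, emit neighbor 6.
Step 4: leaves = {5,7}. Remove smallest leaf 5, emit neighbor 6.
Step 5: leaves = {6,7}. Remove smallest leaf 6, emit neighbor 1.
Done: 2 vertices remain (1, 7). Sequence = [2 2 6 6 1]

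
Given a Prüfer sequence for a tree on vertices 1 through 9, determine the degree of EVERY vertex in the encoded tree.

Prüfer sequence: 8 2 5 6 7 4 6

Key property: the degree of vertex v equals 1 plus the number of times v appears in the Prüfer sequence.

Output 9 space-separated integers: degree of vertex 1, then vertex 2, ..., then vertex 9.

Answer: 1 2 1 2 2 3 2 2 1

Derivation:
p_1 = 8: count[8] becomes 1
p_2 = 2: count[2] becomes 1
p_3 = 5: count[5] becomes 1
p_4 = 6: count[6] becomes 1
p_5 = 7: count[7] becomes 1
p_6 = 4: count[4] becomes 1
p_7 = 6: count[6] becomes 2
Degrees (1 + count): deg[1]=1+0=1, deg[2]=1+1=2, deg[3]=1+0=1, deg[4]=1+1=2, deg[5]=1+1=2, deg[6]=1+2=3, deg[7]=1+1=2, deg[8]=1+1=2, deg[9]=1+0=1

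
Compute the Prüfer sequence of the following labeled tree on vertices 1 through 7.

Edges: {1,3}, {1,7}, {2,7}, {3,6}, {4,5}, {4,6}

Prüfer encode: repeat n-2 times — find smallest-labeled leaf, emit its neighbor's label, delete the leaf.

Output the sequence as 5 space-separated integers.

Answer: 7 4 6 3 1

Derivation:
Step 1: leaves = {2,5}. Remove smallest leaf 2, emit neighbor 7.
Step 2: leaves = {5,7}. Remove smallest leaf 5, emit neighbor 4.
Step 3: leaves = {4,7}. Remove smallest leaf 4, emit neighbor 6.
Step 4: leaves = {6,7}. Remove smallest leaf 6, emit neighbor 3.
Step 5: leaves = {3,7}. Remove smallest leaf 3, emit neighbor 1.
Done: 2 vertices remain (1, 7). Sequence = [7 4 6 3 1]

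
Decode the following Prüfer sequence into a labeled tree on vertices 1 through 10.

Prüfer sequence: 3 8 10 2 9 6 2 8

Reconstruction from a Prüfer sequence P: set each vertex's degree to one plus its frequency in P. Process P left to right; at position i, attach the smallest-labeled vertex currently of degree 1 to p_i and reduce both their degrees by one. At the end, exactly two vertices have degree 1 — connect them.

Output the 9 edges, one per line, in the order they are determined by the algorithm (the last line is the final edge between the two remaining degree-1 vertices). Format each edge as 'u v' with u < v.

Answer: 1 3
3 8
4 10
2 5
7 9
6 9
2 6
2 8
8 10

Derivation:
Initial degrees: {1:1, 2:3, 3:2, 4:1, 5:1, 6:2, 7:1, 8:3, 9:2, 10:2}
Step 1: smallest deg-1 vertex = 1, p_1 = 3. Add edge {1,3}. Now deg[1]=0, deg[3]=1.
Step 2: smallest deg-1 vertex = 3, p_2 = 8. Add edge {3,8}. Now deg[3]=0, deg[8]=2.
Step 3: smallest deg-1 vertex = 4, p_3 = 10. Add edge {4,10}. Now deg[4]=0, deg[10]=1.
Step 4: smallest deg-1 vertex = 5, p_4 = 2. Add edge {2,5}. Now deg[5]=0, deg[2]=2.
Step 5: smallest deg-1 vertex = 7, p_5 = 9. Add edge {7,9}. Now deg[7]=0, deg[9]=1.
Step 6: smallest deg-1 vertex = 9, p_6 = 6. Add edge {6,9}. Now deg[9]=0, deg[6]=1.
Step 7: smallest deg-1 vertex = 6, p_7 = 2. Add edge {2,6}. Now deg[6]=0, deg[2]=1.
Step 8: smallest deg-1 vertex = 2, p_8 = 8. Add edge {2,8}. Now deg[2]=0, deg[8]=1.
Final: two remaining deg-1 vertices are 8, 10. Add edge {8,10}.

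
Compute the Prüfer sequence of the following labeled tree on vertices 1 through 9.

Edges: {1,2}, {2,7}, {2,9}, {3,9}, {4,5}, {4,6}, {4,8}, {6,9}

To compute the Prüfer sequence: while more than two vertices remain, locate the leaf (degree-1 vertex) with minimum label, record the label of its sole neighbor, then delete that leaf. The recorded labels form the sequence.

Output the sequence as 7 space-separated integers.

Answer: 2 9 4 2 9 4 6

Derivation:
Step 1: leaves = {1,3,5,7,8}. Remove smallest leaf 1, emit neighbor 2.
Step 2: leaves = {3,5,7,8}. Remove smallest leaf 3, emit neighbor 9.
Step 3: leaves = {5,7,8}. Remove smallest leaf 5, emit neighbor 4.
Step 4: leaves = {7,8}. Remove smallest leaf 7, emit neighbor 2.
Step 5: leaves = {2,8}. Remove smallest leaf 2, emit neighbor 9.
Step 6: leaves = {8,9}. Remove smallest leaf 8, emit neighbor 4.
Step 7: leaves = {4,9}. Remove smallest leaf 4, emit neighbor 6.
Done: 2 vertices remain (6, 9). Sequence = [2 9 4 2 9 4 6]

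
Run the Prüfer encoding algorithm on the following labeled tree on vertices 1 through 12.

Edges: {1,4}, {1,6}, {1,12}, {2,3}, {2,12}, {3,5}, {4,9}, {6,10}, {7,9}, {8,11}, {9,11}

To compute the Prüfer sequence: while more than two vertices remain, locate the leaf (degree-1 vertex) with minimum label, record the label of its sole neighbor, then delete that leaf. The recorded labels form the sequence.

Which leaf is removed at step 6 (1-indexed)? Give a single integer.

Answer: 10

Derivation:
Step 1: current leaves = {5,7,8,10}. Remove leaf 5 (neighbor: 3).
Step 2: current leaves = {3,7,8,10}. Remove leaf 3 (neighbor: 2).
Step 3: current leaves = {2,7,8,10}. Remove leaf 2 (neighbor: 12).
Step 4: current leaves = {7,8,10,12}. Remove leaf 7 (neighbor: 9).
Step 5: current leaves = {8,10,12}. Remove leaf 8 (neighbor: 11).
Step 6: current leaves = {10,11,12}. Remove leaf 10 (neighbor: 6).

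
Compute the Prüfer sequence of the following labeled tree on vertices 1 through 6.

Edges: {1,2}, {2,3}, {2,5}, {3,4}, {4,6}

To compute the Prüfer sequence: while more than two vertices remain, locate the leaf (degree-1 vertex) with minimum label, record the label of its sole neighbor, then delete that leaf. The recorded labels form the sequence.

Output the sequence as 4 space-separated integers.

Step 1: leaves = {1,5,6}. Remove smallest leaf 1, emit neighbor 2.
Step 2: leaves = {5,6}. Remove smallest leaf 5, emit neighbor 2.
Step 3: leaves = {2,6}. Remove smallest leaf 2, emit neighbor 3.
Step 4: leaves = {3,6}. Remove smallest leaf 3, emit neighbor 4.
Done: 2 vertices remain (4, 6). Sequence = [2 2 3 4]

Answer: 2 2 3 4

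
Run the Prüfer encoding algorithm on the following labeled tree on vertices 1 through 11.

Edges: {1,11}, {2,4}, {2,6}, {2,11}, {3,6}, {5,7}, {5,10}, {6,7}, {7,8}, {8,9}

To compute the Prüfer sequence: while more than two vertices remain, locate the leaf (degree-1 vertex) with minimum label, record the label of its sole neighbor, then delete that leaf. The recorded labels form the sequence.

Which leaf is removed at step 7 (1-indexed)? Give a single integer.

Step 1: current leaves = {1,3,4,9,10}. Remove leaf 1 (neighbor: 11).
Step 2: current leaves = {3,4,9,10,11}. Remove leaf 3 (neighbor: 6).
Step 3: current leaves = {4,9,10,11}. Remove leaf 4 (neighbor: 2).
Step 4: current leaves = {9,10,11}. Remove leaf 9 (neighbor: 8).
Step 5: current leaves = {8,10,11}. Remove leaf 8 (neighbor: 7).
Step 6: current leaves = {10,11}. Remove leaf 10 (neighbor: 5).
Step 7: current leaves = {5,11}. Remove leaf 5 (neighbor: 7).

Answer: 5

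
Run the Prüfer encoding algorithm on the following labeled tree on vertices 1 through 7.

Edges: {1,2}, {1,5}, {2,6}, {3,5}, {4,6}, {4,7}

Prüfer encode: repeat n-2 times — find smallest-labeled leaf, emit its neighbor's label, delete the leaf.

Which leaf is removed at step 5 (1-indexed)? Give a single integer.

Answer: 6

Derivation:
Step 1: current leaves = {3,7}. Remove leaf 3 (neighbor: 5).
Step 2: current leaves = {5,7}. Remove leaf 5 (neighbor: 1).
Step 3: current leaves = {1,7}. Remove leaf 1 (neighbor: 2).
Step 4: current leaves = {2,7}. Remove leaf 2 (neighbor: 6).
Step 5: current leaves = {6,7}. Remove leaf 6 (neighbor: 4).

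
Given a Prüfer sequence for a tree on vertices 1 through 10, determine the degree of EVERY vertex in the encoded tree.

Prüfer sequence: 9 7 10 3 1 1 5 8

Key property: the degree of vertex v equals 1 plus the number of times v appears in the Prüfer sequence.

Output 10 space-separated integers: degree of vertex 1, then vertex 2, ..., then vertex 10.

Answer: 3 1 2 1 2 1 2 2 2 2

Derivation:
p_1 = 9: count[9] becomes 1
p_2 = 7: count[7] becomes 1
p_3 = 10: count[10] becomes 1
p_4 = 3: count[3] becomes 1
p_5 = 1: count[1] becomes 1
p_6 = 1: count[1] becomes 2
p_7 = 5: count[5] becomes 1
p_8 = 8: count[8] becomes 1
Degrees (1 + count): deg[1]=1+2=3, deg[2]=1+0=1, deg[3]=1+1=2, deg[4]=1+0=1, deg[5]=1+1=2, deg[6]=1+0=1, deg[7]=1+1=2, deg[8]=1+1=2, deg[9]=1+1=2, deg[10]=1+1=2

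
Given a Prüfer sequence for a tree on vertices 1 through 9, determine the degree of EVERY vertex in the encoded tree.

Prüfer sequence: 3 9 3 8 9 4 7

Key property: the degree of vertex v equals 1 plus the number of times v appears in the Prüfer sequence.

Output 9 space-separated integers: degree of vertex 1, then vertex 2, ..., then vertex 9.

Answer: 1 1 3 2 1 1 2 2 3

Derivation:
p_1 = 3: count[3] becomes 1
p_2 = 9: count[9] becomes 1
p_3 = 3: count[3] becomes 2
p_4 = 8: count[8] becomes 1
p_5 = 9: count[9] becomes 2
p_6 = 4: count[4] becomes 1
p_7 = 7: count[7] becomes 1
Degrees (1 + count): deg[1]=1+0=1, deg[2]=1+0=1, deg[3]=1+2=3, deg[4]=1+1=2, deg[5]=1+0=1, deg[6]=1+0=1, deg[7]=1+1=2, deg[8]=1+1=2, deg[9]=1+2=3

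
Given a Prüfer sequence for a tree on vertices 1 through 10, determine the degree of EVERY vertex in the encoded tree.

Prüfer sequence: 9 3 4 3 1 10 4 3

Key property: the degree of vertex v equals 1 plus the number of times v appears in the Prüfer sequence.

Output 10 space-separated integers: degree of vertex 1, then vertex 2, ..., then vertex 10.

p_1 = 9: count[9] becomes 1
p_2 = 3: count[3] becomes 1
p_3 = 4: count[4] becomes 1
p_4 = 3: count[3] becomes 2
p_5 = 1: count[1] becomes 1
p_6 = 10: count[10] becomes 1
p_7 = 4: count[4] becomes 2
p_8 = 3: count[3] becomes 3
Degrees (1 + count): deg[1]=1+1=2, deg[2]=1+0=1, deg[3]=1+3=4, deg[4]=1+2=3, deg[5]=1+0=1, deg[6]=1+0=1, deg[7]=1+0=1, deg[8]=1+0=1, deg[9]=1+1=2, deg[10]=1+1=2

Answer: 2 1 4 3 1 1 1 1 2 2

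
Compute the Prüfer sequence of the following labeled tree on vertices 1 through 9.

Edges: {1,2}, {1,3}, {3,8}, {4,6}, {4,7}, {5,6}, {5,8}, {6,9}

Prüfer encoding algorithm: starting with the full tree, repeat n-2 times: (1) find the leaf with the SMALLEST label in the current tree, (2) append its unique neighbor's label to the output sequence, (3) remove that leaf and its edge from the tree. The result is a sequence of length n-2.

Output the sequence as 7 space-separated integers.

Step 1: leaves = {2,7,9}. Remove smallest leaf 2, emit neighbor 1.
Step 2: leaves = {1,7,9}. Remove smallest leaf 1, emit neighbor 3.
Step 3: leaves = {3,7,9}. Remove smallest leaf 3, emit neighbor 8.
Step 4: leaves = {7,8,9}. Remove smallest leaf 7, emit neighbor 4.
Step 5: leaves = {4,8,9}. Remove smallest leaf 4, emit neighbor 6.
Step 6: leaves = {8,9}. Remove smallest leaf 8, emit neighbor 5.
Step 7: leaves = {5,9}. Remove smallest leaf 5, emit neighbor 6.
Done: 2 vertices remain (6, 9). Sequence = [1 3 8 4 6 5 6]

Answer: 1 3 8 4 6 5 6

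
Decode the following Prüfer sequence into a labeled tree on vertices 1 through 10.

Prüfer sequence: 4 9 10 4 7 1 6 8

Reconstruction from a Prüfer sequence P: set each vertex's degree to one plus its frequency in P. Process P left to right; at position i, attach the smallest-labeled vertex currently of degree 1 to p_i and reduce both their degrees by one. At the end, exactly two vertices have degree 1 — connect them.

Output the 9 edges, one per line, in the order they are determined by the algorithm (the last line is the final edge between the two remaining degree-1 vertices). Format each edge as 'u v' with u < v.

Answer: 2 4
3 9
5 10
4 9
4 7
1 7
1 6
6 8
8 10

Derivation:
Initial degrees: {1:2, 2:1, 3:1, 4:3, 5:1, 6:2, 7:2, 8:2, 9:2, 10:2}
Step 1: smallest deg-1 vertex = 2, p_1 = 4. Add edge {2,4}. Now deg[2]=0, deg[4]=2.
Step 2: smallest deg-1 vertex = 3, p_2 = 9. Add edge {3,9}. Now deg[3]=0, deg[9]=1.
Step 3: smallest deg-1 vertex = 5, p_3 = 10. Add edge {5,10}. Now deg[5]=0, deg[10]=1.
Step 4: smallest deg-1 vertex = 9, p_4 = 4. Add edge {4,9}. Now deg[9]=0, deg[4]=1.
Step 5: smallest deg-1 vertex = 4, p_5 = 7. Add edge {4,7}. Now deg[4]=0, deg[7]=1.
Step 6: smallest deg-1 vertex = 7, p_6 = 1. Add edge {1,7}. Now deg[7]=0, deg[1]=1.
Step 7: smallest deg-1 vertex = 1, p_7 = 6. Add edge {1,6}. Now deg[1]=0, deg[6]=1.
Step 8: smallest deg-1 vertex = 6, p_8 = 8. Add edge {6,8}. Now deg[6]=0, deg[8]=1.
Final: two remaining deg-1 vertices are 8, 10. Add edge {8,10}.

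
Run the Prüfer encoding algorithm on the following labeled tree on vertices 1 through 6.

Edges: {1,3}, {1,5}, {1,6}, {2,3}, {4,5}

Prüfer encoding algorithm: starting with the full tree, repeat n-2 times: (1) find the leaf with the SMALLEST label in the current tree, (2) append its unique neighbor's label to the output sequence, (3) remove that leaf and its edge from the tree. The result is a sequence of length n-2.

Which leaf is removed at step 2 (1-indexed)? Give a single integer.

Answer: 3

Derivation:
Step 1: current leaves = {2,4,6}. Remove leaf 2 (neighbor: 3).
Step 2: current leaves = {3,4,6}. Remove leaf 3 (neighbor: 1).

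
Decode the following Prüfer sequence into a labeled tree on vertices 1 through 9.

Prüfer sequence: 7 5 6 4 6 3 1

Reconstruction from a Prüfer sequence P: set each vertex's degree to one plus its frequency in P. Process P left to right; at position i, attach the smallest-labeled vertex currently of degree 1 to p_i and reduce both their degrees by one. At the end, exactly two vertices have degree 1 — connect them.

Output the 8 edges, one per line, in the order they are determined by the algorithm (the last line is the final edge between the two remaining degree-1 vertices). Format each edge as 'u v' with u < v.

Answer: 2 7
5 7
5 6
4 8
4 6
3 6
1 3
1 9

Derivation:
Initial degrees: {1:2, 2:1, 3:2, 4:2, 5:2, 6:3, 7:2, 8:1, 9:1}
Step 1: smallest deg-1 vertex = 2, p_1 = 7. Add edge {2,7}. Now deg[2]=0, deg[7]=1.
Step 2: smallest deg-1 vertex = 7, p_2 = 5. Add edge {5,7}. Now deg[7]=0, deg[5]=1.
Step 3: smallest deg-1 vertex = 5, p_3 = 6. Add edge {5,6}. Now deg[5]=0, deg[6]=2.
Step 4: smallest deg-1 vertex = 8, p_4 = 4. Add edge {4,8}. Now deg[8]=0, deg[4]=1.
Step 5: smallest deg-1 vertex = 4, p_5 = 6. Add edge {4,6}. Now deg[4]=0, deg[6]=1.
Step 6: smallest deg-1 vertex = 6, p_6 = 3. Add edge {3,6}. Now deg[6]=0, deg[3]=1.
Step 7: smallest deg-1 vertex = 3, p_7 = 1. Add edge {1,3}. Now deg[3]=0, deg[1]=1.
Final: two remaining deg-1 vertices are 1, 9. Add edge {1,9}.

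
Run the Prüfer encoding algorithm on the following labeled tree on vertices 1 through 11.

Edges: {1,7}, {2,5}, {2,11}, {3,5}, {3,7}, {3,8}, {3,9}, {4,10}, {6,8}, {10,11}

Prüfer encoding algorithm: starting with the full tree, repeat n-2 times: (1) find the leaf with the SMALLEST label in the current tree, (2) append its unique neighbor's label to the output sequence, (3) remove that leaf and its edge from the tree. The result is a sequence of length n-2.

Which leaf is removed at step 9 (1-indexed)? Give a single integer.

Step 1: current leaves = {1,4,6,9}. Remove leaf 1 (neighbor: 7).
Step 2: current leaves = {4,6,7,9}. Remove leaf 4 (neighbor: 10).
Step 3: current leaves = {6,7,9,10}. Remove leaf 6 (neighbor: 8).
Step 4: current leaves = {7,8,9,10}. Remove leaf 7 (neighbor: 3).
Step 5: current leaves = {8,9,10}. Remove leaf 8 (neighbor: 3).
Step 6: current leaves = {9,10}. Remove leaf 9 (neighbor: 3).
Step 7: current leaves = {3,10}. Remove leaf 3 (neighbor: 5).
Step 8: current leaves = {5,10}. Remove leaf 5 (neighbor: 2).
Step 9: current leaves = {2,10}. Remove leaf 2 (neighbor: 11).

Answer: 2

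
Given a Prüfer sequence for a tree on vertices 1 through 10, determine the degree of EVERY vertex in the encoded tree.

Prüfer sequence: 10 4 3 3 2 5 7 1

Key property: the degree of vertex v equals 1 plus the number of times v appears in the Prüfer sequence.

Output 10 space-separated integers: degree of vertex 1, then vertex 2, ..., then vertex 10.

Answer: 2 2 3 2 2 1 2 1 1 2

Derivation:
p_1 = 10: count[10] becomes 1
p_2 = 4: count[4] becomes 1
p_3 = 3: count[3] becomes 1
p_4 = 3: count[3] becomes 2
p_5 = 2: count[2] becomes 1
p_6 = 5: count[5] becomes 1
p_7 = 7: count[7] becomes 1
p_8 = 1: count[1] becomes 1
Degrees (1 + count): deg[1]=1+1=2, deg[2]=1+1=2, deg[3]=1+2=3, deg[4]=1+1=2, deg[5]=1+1=2, deg[6]=1+0=1, deg[7]=1+1=2, deg[8]=1+0=1, deg[9]=1+0=1, deg[10]=1+1=2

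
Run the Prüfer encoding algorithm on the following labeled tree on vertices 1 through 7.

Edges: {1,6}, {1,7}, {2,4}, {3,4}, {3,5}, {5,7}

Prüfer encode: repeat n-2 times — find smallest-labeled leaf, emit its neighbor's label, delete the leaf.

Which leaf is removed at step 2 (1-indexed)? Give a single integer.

Answer: 4

Derivation:
Step 1: current leaves = {2,6}. Remove leaf 2 (neighbor: 4).
Step 2: current leaves = {4,6}. Remove leaf 4 (neighbor: 3).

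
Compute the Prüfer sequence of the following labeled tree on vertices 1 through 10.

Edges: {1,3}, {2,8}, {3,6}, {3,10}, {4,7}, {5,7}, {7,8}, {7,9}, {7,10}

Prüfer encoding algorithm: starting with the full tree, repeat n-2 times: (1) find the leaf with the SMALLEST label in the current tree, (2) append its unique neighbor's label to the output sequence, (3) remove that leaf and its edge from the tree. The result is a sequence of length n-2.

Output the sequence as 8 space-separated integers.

Answer: 3 8 7 7 3 10 7 7

Derivation:
Step 1: leaves = {1,2,4,5,6,9}. Remove smallest leaf 1, emit neighbor 3.
Step 2: leaves = {2,4,5,6,9}. Remove smallest leaf 2, emit neighbor 8.
Step 3: leaves = {4,5,6,8,9}. Remove smallest leaf 4, emit neighbor 7.
Step 4: leaves = {5,6,8,9}. Remove smallest leaf 5, emit neighbor 7.
Step 5: leaves = {6,8,9}. Remove smallest leaf 6, emit neighbor 3.
Step 6: leaves = {3,8,9}. Remove smallest leaf 3, emit neighbor 10.
Step 7: leaves = {8,9,10}. Remove smallest leaf 8, emit neighbor 7.
Step 8: leaves = {9,10}. Remove smallest leaf 9, emit neighbor 7.
Done: 2 vertices remain (7, 10). Sequence = [3 8 7 7 3 10 7 7]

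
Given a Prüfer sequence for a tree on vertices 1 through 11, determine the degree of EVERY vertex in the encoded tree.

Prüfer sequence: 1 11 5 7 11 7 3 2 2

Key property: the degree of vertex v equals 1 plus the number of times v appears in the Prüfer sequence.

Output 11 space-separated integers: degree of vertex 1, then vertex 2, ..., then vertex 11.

p_1 = 1: count[1] becomes 1
p_2 = 11: count[11] becomes 1
p_3 = 5: count[5] becomes 1
p_4 = 7: count[7] becomes 1
p_5 = 11: count[11] becomes 2
p_6 = 7: count[7] becomes 2
p_7 = 3: count[3] becomes 1
p_8 = 2: count[2] becomes 1
p_9 = 2: count[2] becomes 2
Degrees (1 + count): deg[1]=1+1=2, deg[2]=1+2=3, deg[3]=1+1=2, deg[4]=1+0=1, deg[5]=1+1=2, deg[6]=1+0=1, deg[7]=1+2=3, deg[8]=1+0=1, deg[9]=1+0=1, deg[10]=1+0=1, deg[11]=1+2=3

Answer: 2 3 2 1 2 1 3 1 1 1 3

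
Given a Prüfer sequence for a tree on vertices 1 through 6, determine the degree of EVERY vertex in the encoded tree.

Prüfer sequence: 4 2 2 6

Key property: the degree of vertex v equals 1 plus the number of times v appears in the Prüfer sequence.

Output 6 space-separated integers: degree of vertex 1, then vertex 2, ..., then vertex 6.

p_1 = 4: count[4] becomes 1
p_2 = 2: count[2] becomes 1
p_3 = 2: count[2] becomes 2
p_4 = 6: count[6] becomes 1
Degrees (1 + count): deg[1]=1+0=1, deg[2]=1+2=3, deg[3]=1+0=1, deg[4]=1+1=2, deg[5]=1+0=1, deg[6]=1+1=2

Answer: 1 3 1 2 1 2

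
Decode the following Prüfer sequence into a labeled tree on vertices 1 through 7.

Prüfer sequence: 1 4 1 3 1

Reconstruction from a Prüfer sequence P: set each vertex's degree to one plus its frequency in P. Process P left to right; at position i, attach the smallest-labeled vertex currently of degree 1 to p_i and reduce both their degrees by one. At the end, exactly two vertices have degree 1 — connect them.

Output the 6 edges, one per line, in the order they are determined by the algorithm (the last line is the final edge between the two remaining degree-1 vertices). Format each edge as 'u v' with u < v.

Answer: 1 2
4 5
1 4
3 6
1 3
1 7

Derivation:
Initial degrees: {1:4, 2:1, 3:2, 4:2, 5:1, 6:1, 7:1}
Step 1: smallest deg-1 vertex = 2, p_1 = 1. Add edge {1,2}. Now deg[2]=0, deg[1]=3.
Step 2: smallest deg-1 vertex = 5, p_2 = 4. Add edge {4,5}. Now deg[5]=0, deg[4]=1.
Step 3: smallest deg-1 vertex = 4, p_3 = 1. Add edge {1,4}. Now deg[4]=0, deg[1]=2.
Step 4: smallest deg-1 vertex = 6, p_4 = 3. Add edge {3,6}. Now deg[6]=0, deg[3]=1.
Step 5: smallest deg-1 vertex = 3, p_5 = 1. Add edge {1,3}. Now deg[3]=0, deg[1]=1.
Final: two remaining deg-1 vertices are 1, 7. Add edge {1,7}.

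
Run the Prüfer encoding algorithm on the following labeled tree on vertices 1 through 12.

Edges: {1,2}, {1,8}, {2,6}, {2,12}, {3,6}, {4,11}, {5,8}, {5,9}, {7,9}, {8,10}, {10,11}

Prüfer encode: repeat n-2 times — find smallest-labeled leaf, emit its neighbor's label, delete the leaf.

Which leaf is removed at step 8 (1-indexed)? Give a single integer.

Step 1: current leaves = {3,4,7,12}. Remove leaf 3 (neighbor: 6).
Step 2: current leaves = {4,6,7,12}. Remove leaf 4 (neighbor: 11).
Step 3: current leaves = {6,7,11,12}. Remove leaf 6 (neighbor: 2).
Step 4: current leaves = {7,11,12}. Remove leaf 7 (neighbor: 9).
Step 5: current leaves = {9,11,12}. Remove leaf 9 (neighbor: 5).
Step 6: current leaves = {5,11,12}. Remove leaf 5 (neighbor: 8).
Step 7: current leaves = {11,12}. Remove leaf 11 (neighbor: 10).
Step 8: current leaves = {10,12}. Remove leaf 10 (neighbor: 8).

Answer: 10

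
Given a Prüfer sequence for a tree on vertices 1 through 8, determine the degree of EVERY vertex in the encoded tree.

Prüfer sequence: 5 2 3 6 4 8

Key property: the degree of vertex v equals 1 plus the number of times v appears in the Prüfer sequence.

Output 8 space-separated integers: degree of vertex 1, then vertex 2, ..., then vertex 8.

Answer: 1 2 2 2 2 2 1 2

Derivation:
p_1 = 5: count[5] becomes 1
p_2 = 2: count[2] becomes 1
p_3 = 3: count[3] becomes 1
p_4 = 6: count[6] becomes 1
p_5 = 4: count[4] becomes 1
p_6 = 8: count[8] becomes 1
Degrees (1 + count): deg[1]=1+0=1, deg[2]=1+1=2, deg[3]=1+1=2, deg[4]=1+1=2, deg[5]=1+1=2, deg[6]=1+1=2, deg[7]=1+0=1, deg[8]=1+1=2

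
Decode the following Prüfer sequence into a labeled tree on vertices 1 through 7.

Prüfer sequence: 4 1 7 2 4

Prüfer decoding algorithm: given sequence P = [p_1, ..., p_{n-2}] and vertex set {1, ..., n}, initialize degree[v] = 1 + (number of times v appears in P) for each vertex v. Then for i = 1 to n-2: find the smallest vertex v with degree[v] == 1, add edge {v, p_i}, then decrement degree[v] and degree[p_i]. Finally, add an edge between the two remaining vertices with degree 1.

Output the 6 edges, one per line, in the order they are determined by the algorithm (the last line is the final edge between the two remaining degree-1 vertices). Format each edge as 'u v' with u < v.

Answer: 3 4
1 5
1 7
2 6
2 4
4 7

Derivation:
Initial degrees: {1:2, 2:2, 3:1, 4:3, 5:1, 6:1, 7:2}
Step 1: smallest deg-1 vertex = 3, p_1 = 4. Add edge {3,4}. Now deg[3]=0, deg[4]=2.
Step 2: smallest deg-1 vertex = 5, p_2 = 1. Add edge {1,5}. Now deg[5]=0, deg[1]=1.
Step 3: smallest deg-1 vertex = 1, p_3 = 7. Add edge {1,7}. Now deg[1]=0, deg[7]=1.
Step 4: smallest deg-1 vertex = 6, p_4 = 2. Add edge {2,6}. Now deg[6]=0, deg[2]=1.
Step 5: smallest deg-1 vertex = 2, p_5 = 4. Add edge {2,4}. Now deg[2]=0, deg[4]=1.
Final: two remaining deg-1 vertices are 4, 7. Add edge {4,7}.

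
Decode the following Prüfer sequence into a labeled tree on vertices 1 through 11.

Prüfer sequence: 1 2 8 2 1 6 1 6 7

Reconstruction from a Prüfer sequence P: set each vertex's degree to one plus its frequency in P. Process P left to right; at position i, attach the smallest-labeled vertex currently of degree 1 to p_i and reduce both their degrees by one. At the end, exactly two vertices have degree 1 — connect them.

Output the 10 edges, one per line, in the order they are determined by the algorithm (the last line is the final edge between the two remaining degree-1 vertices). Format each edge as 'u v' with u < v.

Answer: 1 3
2 4
5 8
2 8
1 2
6 9
1 10
1 6
6 7
7 11

Derivation:
Initial degrees: {1:4, 2:3, 3:1, 4:1, 5:1, 6:3, 7:2, 8:2, 9:1, 10:1, 11:1}
Step 1: smallest deg-1 vertex = 3, p_1 = 1. Add edge {1,3}. Now deg[3]=0, deg[1]=3.
Step 2: smallest deg-1 vertex = 4, p_2 = 2. Add edge {2,4}. Now deg[4]=0, deg[2]=2.
Step 3: smallest deg-1 vertex = 5, p_3 = 8. Add edge {5,8}. Now deg[5]=0, deg[8]=1.
Step 4: smallest deg-1 vertex = 8, p_4 = 2. Add edge {2,8}. Now deg[8]=0, deg[2]=1.
Step 5: smallest deg-1 vertex = 2, p_5 = 1. Add edge {1,2}. Now deg[2]=0, deg[1]=2.
Step 6: smallest deg-1 vertex = 9, p_6 = 6. Add edge {6,9}. Now deg[9]=0, deg[6]=2.
Step 7: smallest deg-1 vertex = 10, p_7 = 1. Add edge {1,10}. Now deg[10]=0, deg[1]=1.
Step 8: smallest deg-1 vertex = 1, p_8 = 6. Add edge {1,6}. Now deg[1]=0, deg[6]=1.
Step 9: smallest deg-1 vertex = 6, p_9 = 7. Add edge {6,7}. Now deg[6]=0, deg[7]=1.
Final: two remaining deg-1 vertices are 7, 11. Add edge {7,11}.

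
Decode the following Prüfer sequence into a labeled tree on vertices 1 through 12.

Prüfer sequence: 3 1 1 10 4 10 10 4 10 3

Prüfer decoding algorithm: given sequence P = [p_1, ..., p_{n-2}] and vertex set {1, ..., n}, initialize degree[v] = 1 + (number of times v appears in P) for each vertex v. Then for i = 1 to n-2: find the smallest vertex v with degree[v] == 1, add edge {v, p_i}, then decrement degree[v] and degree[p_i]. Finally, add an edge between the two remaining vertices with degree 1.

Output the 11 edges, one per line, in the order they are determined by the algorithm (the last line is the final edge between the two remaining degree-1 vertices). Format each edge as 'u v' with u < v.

Initial degrees: {1:3, 2:1, 3:3, 4:3, 5:1, 6:1, 7:1, 8:1, 9:1, 10:5, 11:1, 12:1}
Step 1: smallest deg-1 vertex = 2, p_1 = 3. Add edge {2,3}. Now deg[2]=0, deg[3]=2.
Step 2: smallest deg-1 vertex = 5, p_2 = 1. Add edge {1,5}. Now deg[5]=0, deg[1]=2.
Step 3: smallest deg-1 vertex = 6, p_3 = 1. Add edge {1,6}. Now deg[6]=0, deg[1]=1.
Step 4: smallest deg-1 vertex = 1, p_4 = 10. Add edge {1,10}. Now deg[1]=0, deg[10]=4.
Step 5: smallest deg-1 vertex = 7, p_5 = 4. Add edge {4,7}. Now deg[7]=0, deg[4]=2.
Step 6: smallest deg-1 vertex = 8, p_6 = 10. Add edge {8,10}. Now deg[8]=0, deg[10]=3.
Step 7: smallest deg-1 vertex = 9, p_7 = 10. Add edge {9,10}. Now deg[9]=0, deg[10]=2.
Step 8: smallest deg-1 vertex = 11, p_8 = 4. Add edge {4,11}. Now deg[11]=0, deg[4]=1.
Step 9: smallest deg-1 vertex = 4, p_9 = 10. Add edge {4,10}. Now deg[4]=0, deg[10]=1.
Step 10: smallest deg-1 vertex = 10, p_10 = 3. Add edge {3,10}. Now deg[10]=0, deg[3]=1.
Final: two remaining deg-1 vertices are 3, 12. Add edge {3,12}.

Answer: 2 3
1 5
1 6
1 10
4 7
8 10
9 10
4 11
4 10
3 10
3 12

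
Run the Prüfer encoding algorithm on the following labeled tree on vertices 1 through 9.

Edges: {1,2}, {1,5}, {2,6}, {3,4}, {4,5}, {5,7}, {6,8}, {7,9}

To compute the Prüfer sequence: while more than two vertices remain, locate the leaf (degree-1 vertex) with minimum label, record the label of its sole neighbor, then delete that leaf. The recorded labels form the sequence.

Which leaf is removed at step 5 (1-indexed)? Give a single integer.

Answer: 2

Derivation:
Step 1: current leaves = {3,8,9}. Remove leaf 3 (neighbor: 4).
Step 2: current leaves = {4,8,9}. Remove leaf 4 (neighbor: 5).
Step 3: current leaves = {8,9}. Remove leaf 8 (neighbor: 6).
Step 4: current leaves = {6,9}. Remove leaf 6 (neighbor: 2).
Step 5: current leaves = {2,9}. Remove leaf 2 (neighbor: 1).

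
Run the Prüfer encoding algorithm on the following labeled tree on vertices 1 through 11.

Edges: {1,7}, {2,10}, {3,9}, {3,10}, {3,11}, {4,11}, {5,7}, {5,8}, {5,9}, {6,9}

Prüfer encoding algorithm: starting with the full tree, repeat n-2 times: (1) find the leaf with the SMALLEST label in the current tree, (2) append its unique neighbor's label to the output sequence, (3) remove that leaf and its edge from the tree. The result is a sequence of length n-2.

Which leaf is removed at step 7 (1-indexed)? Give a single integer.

Step 1: current leaves = {1,2,4,6,8}. Remove leaf 1 (neighbor: 7).
Step 2: current leaves = {2,4,6,7,8}. Remove leaf 2 (neighbor: 10).
Step 3: current leaves = {4,6,7,8,10}. Remove leaf 4 (neighbor: 11).
Step 4: current leaves = {6,7,8,10,11}. Remove leaf 6 (neighbor: 9).
Step 5: current leaves = {7,8,10,11}. Remove leaf 7 (neighbor: 5).
Step 6: current leaves = {8,10,11}. Remove leaf 8 (neighbor: 5).
Step 7: current leaves = {5,10,11}. Remove leaf 5 (neighbor: 9).

Answer: 5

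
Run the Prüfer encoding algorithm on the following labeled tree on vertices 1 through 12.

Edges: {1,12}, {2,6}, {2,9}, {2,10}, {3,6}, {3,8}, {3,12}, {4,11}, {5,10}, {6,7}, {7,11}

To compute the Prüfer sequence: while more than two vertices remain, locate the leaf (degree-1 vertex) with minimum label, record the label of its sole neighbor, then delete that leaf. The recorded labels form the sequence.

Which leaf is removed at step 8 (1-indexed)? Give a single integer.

Step 1: current leaves = {1,4,5,8,9}. Remove leaf 1 (neighbor: 12).
Step 2: current leaves = {4,5,8,9,12}. Remove leaf 4 (neighbor: 11).
Step 3: current leaves = {5,8,9,11,12}. Remove leaf 5 (neighbor: 10).
Step 4: current leaves = {8,9,10,11,12}. Remove leaf 8 (neighbor: 3).
Step 5: current leaves = {9,10,11,12}. Remove leaf 9 (neighbor: 2).
Step 6: current leaves = {10,11,12}. Remove leaf 10 (neighbor: 2).
Step 7: current leaves = {2,11,12}. Remove leaf 2 (neighbor: 6).
Step 8: current leaves = {11,12}. Remove leaf 11 (neighbor: 7).

Answer: 11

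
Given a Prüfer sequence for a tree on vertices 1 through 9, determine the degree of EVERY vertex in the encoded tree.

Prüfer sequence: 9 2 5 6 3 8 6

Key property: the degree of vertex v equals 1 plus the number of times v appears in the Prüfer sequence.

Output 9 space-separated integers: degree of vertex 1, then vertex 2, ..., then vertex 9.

p_1 = 9: count[9] becomes 1
p_2 = 2: count[2] becomes 1
p_3 = 5: count[5] becomes 1
p_4 = 6: count[6] becomes 1
p_5 = 3: count[3] becomes 1
p_6 = 8: count[8] becomes 1
p_7 = 6: count[6] becomes 2
Degrees (1 + count): deg[1]=1+0=1, deg[2]=1+1=2, deg[3]=1+1=2, deg[4]=1+0=1, deg[5]=1+1=2, deg[6]=1+2=3, deg[7]=1+0=1, deg[8]=1+1=2, deg[9]=1+1=2

Answer: 1 2 2 1 2 3 1 2 2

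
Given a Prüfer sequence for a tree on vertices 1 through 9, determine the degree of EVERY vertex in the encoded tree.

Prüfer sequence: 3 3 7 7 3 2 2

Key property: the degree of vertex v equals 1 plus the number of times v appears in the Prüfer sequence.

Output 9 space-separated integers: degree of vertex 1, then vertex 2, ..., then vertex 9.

p_1 = 3: count[3] becomes 1
p_2 = 3: count[3] becomes 2
p_3 = 7: count[7] becomes 1
p_4 = 7: count[7] becomes 2
p_5 = 3: count[3] becomes 3
p_6 = 2: count[2] becomes 1
p_7 = 2: count[2] becomes 2
Degrees (1 + count): deg[1]=1+0=1, deg[2]=1+2=3, deg[3]=1+3=4, deg[4]=1+0=1, deg[5]=1+0=1, deg[6]=1+0=1, deg[7]=1+2=3, deg[8]=1+0=1, deg[9]=1+0=1

Answer: 1 3 4 1 1 1 3 1 1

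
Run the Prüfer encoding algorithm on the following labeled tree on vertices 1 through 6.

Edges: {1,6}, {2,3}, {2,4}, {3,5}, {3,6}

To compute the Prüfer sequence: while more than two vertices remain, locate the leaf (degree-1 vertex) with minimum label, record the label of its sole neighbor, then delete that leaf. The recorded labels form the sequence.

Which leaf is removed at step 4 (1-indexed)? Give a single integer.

Step 1: current leaves = {1,4,5}. Remove leaf 1 (neighbor: 6).
Step 2: current leaves = {4,5,6}. Remove leaf 4 (neighbor: 2).
Step 3: current leaves = {2,5,6}. Remove leaf 2 (neighbor: 3).
Step 4: current leaves = {5,6}. Remove leaf 5 (neighbor: 3).

Answer: 5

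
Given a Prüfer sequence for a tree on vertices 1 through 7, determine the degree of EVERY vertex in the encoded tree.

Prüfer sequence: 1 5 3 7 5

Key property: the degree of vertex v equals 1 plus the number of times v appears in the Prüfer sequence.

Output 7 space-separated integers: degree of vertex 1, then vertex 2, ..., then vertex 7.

p_1 = 1: count[1] becomes 1
p_2 = 5: count[5] becomes 1
p_3 = 3: count[3] becomes 1
p_4 = 7: count[7] becomes 1
p_5 = 5: count[5] becomes 2
Degrees (1 + count): deg[1]=1+1=2, deg[2]=1+0=1, deg[3]=1+1=2, deg[4]=1+0=1, deg[5]=1+2=3, deg[6]=1+0=1, deg[7]=1+1=2

Answer: 2 1 2 1 3 1 2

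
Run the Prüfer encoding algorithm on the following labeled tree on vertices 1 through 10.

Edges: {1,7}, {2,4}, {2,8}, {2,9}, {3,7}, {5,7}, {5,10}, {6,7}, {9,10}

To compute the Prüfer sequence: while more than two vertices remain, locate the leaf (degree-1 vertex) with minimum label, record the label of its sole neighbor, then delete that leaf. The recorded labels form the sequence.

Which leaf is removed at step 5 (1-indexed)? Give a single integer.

Step 1: current leaves = {1,3,4,6,8}. Remove leaf 1 (neighbor: 7).
Step 2: current leaves = {3,4,6,8}. Remove leaf 3 (neighbor: 7).
Step 3: current leaves = {4,6,8}. Remove leaf 4 (neighbor: 2).
Step 4: current leaves = {6,8}. Remove leaf 6 (neighbor: 7).
Step 5: current leaves = {7,8}. Remove leaf 7 (neighbor: 5).

Answer: 7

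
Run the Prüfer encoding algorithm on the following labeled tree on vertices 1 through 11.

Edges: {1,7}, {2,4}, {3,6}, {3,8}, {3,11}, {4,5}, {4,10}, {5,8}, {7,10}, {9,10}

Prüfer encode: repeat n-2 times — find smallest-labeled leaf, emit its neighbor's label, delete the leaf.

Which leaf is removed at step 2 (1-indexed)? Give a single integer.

Step 1: current leaves = {1,2,6,9,11}. Remove leaf 1 (neighbor: 7).
Step 2: current leaves = {2,6,7,9,11}. Remove leaf 2 (neighbor: 4).

Answer: 2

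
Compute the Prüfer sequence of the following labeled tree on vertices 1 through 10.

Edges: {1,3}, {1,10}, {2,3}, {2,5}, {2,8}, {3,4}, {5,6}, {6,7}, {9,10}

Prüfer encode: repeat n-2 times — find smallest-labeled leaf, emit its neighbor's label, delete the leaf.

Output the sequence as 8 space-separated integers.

Answer: 3 6 5 2 2 3 1 10

Derivation:
Step 1: leaves = {4,7,8,9}. Remove smallest leaf 4, emit neighbor 3.
Step 2: leaves = {7,8,9}. Remove smallest leaf 7, emit neighbor 6.
Step 3: leaves = {6,8,9}. Remove smallest leaf 6, emit neighbor 5.
Step 4: leaves = {5,8,9}. Remove smallest leaf 5, emit neighbor 2.
Step 5: leaves = {8,9}. Remove smallest leaf 8, emit neighbor 2.
Step 6: leaves = {2,9}. Remove smallest leaf 2, emit neighbor 3.
Step 7: leaves = {3,9}. Remove smallest leaf 3, emit neighbor 1.
Step 8: leaves = {1,9}. Remove smallest leaf 1, emit neighbor 10.
Done: 2 vertices remain (9, 10). Sequence = [3 6 5 2 2 3 1 10]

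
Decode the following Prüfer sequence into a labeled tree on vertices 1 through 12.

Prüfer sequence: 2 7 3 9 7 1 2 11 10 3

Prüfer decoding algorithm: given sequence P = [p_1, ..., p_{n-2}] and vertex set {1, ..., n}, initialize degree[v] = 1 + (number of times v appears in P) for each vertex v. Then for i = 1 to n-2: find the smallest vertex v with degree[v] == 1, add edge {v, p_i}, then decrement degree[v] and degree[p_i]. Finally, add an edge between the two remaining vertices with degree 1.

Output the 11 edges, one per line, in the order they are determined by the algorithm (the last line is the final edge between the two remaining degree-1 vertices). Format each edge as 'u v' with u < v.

Answer: 2 4
5 7
3 6
8 9
7 9
1 7
1 2
2 11
10 11
3 10
3 12

Derivation:
Initial degrees: {1:2, 2:3, 3:3, 4:1, 5:1, 6:1, 7:3, 8:1, 9:2, 10:2, 11:2, 12:1}
Step 1: smallest deg-1 vertex = 4, p_1 = 2. Add edge {2,4}. Now deg[4]=0, deg[2]=2.
Step 2: smallest deg-1 vertex = 5, p_2 = 7. Add edge {5,7}. Now deg[5]=0, deg[7]=2.
Step 3: smallest deg-1 vertex = 6, p_3 = 3. Add edge {3,6}. Now deg[6]=0, deg[3]=2.
Step 4: smallest deg-1 vertex = 8, p_4 = 9. Add edge {8,9}. Now deg[8]=0, deg[9]=1.
Step 5: smallest deg-1 vertex = 9, p_5 = 7. Add edge {7,9}. Now deg[9]=0, deg[7]=1.
Step 6: smallest deg-1 vertex = 7, p_6 = 1. Add edge {1,7}. Now deg[7]=0, deg[1]=1.
Step 7: smallest deg-1 vertex = 1, p_7 = 2. Add edge {1,2}. Now deg[1]=0, deg[2]=1.
Step 8: smallest deg-1 vertex = 2, p_8 = 11. Add edge {2,11}. Now deg[2]=0, deg[11]=1.
Step 9: smallest deg-1 vertex = 11, p_9 = 10. Add edge {10,11}. Now deg[11]=0, deg[10]=1.
Step 10: smallest deg-1 vertex = 10, p_10 = 3. Add edge {3,10}. Now deg[10]=0, deg[3]=1.
Final: two remaining deg-1 vertices are 3, 12. Add edge {3,12}.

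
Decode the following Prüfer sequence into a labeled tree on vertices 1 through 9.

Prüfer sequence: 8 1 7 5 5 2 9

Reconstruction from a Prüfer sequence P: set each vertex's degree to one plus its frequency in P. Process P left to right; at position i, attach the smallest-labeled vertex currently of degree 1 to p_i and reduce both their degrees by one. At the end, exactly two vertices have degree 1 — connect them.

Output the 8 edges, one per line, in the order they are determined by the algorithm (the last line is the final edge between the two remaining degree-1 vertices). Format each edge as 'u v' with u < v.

Answer: 3 8
1 4
1 7
5 6
5 7
2 5
2 9
8 9

Derivation:
Initial degrees: {1:2, 2:2, 3:1, 4:1, 5:3, 6:1, 7:2, 8:2, 9:2}
Step 1: smallest deg-1 vertex = 3, p_1 = 8. Add edge {3,8}. Now deg[3]=0, deg[8]=1.
Step 2: smallest deg-1 vertex = 4, p_2 = 1. Add edge {1,4}. Now deg[4]=0, deg[1]=1.
Step 3: smallest deg-1 vertex = 1, p_3 = 7. Add edge {1,7}. Now deg[1]=0, deg[7]=1.
Step 4: smallest deg-1 vertex = 6, p_4 = 5. Add edge {5,6}. Now deg[6]=0, deg[5]=2.
Step 5: smallest deg-1 vertex = 7, p_5 = 5. Add edge {5,7}. Now deg[7]=0, deg[5]=1.
Step 6: smallest deg-1 vertex = 5, p_6 = 2. Add edge {2,5}. Now deg[5]=0, deg[2]=1.
Step 7: smallest deg-1 vertex = 2, p_7 = 9. Add edge {2,9}. Now deg[2]=0, deg[9]=1.
Final: two remaining deg-1 vertices are 8, 9. Add edge {8,9}.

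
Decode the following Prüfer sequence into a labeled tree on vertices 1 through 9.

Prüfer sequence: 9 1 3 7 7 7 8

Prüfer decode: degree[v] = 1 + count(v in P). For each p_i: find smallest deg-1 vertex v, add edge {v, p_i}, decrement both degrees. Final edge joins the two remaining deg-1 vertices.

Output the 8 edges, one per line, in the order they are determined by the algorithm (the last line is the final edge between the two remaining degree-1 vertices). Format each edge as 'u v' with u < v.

Initial degrees: {1:2, 2:1, 3:2, 4:1, 5:1, 6:1, 7:4, 8:2, 9:2}
Step 1: smallest deg-1 vertex = 2, p_1 = 9. Add edge {2,9}. Now deg[2]=0, deg[9]=1.
Step 2: smallest deg-1 vertex = 4, p_2 = 1. Add edge {1,4}. Now deg[4]=0, deg[1]=1.
Step 3: smallest deg-1 vertex = 1, p_3 = 3. Add edge {1,3}. Now deg[1]=0, deg[3]=1.
Step 4: smallest deg-1 vertex = 3, p_4 = 7. Add edge {3,7}. Now deg[3]=0, deg[7]=3.
Step 5: smallest deg-1 vertex = 5, p_5 = 7. Add edge {5,7}. Now deg[5]=0, deg[7]=2.
Step 6: smallest deg-1 vertex = 6, p_6 = 7. Add edge {6,7}. Now deg[6]=0, deg[7]=1.
Step 7: smallest deg-1 vertex = 7, p_7 = 8. Add edge {7,8}. Now deg[7]=0, deg[8]=1.
Final: two remaining deg-1 vertices are 8, 9. Add edge {8,9}.

Answer: 2 9
1 4
1 3
3 7
5 7
6 7
7 8
8 9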